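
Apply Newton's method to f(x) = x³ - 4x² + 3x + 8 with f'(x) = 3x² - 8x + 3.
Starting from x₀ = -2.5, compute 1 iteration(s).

f(x) = x³ - 4x² + 3x + 8
f'(x) = 3x² - 8x + 3
x₀ = -2.5

Newton-Raphson formula: x_{n+1} = x_n - f(x_n)/f'(x_n)

Iteration 1:
  f(-2.500000) = -40.125000
  f'(-2.500000) = 41.750000
  x_1 = -2.500000 - (-40.125000)/41.750000 = -1.538922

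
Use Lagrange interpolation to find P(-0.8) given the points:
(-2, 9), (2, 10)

Lagrange interpolation formula:
P(x) = Σ yᵢ × Lᵢ(x)
where Lᵢ(x) = Π_{j≠i} (x - xⱼ)/(xᵢ - xⱼ)

L_0(-0.8) = (-0.8 - 2)/(-2 - 2) = 0.700000
L_1(-0.8) = (-0.8 - (-2))/(2 - (-2)) = 0.300000

P(-0.8) = 9×L_0(-0.8) + 10×L_1(-0.8)
P(-0.8) = 9.300000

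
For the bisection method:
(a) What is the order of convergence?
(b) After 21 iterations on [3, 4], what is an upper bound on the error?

(a) Bisection has linear (order 1) convergence; the error is halved each step.

(b) Error bound = (b-a)/2^n = (4 - 3)/2^{21}
    = 1/2^{21}

(a) 1 (linear); (b) error ≤ 4.77e-07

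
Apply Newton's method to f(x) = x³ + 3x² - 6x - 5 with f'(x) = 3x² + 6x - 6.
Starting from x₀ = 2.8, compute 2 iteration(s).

f(x) = x³ + 3x² - 6x - 5
f'(x) = 3x² + 6x - 6
x₀ = 2.8

Newton-Raphson formula: x_{n+1} = x_n - f(x_n)/f'(x_n)

Iteration 1:
  f(2.800000) = 23.672000
  f'(2.800000) = 34.320000
  x_1 = 2.800000 - 23.672000/34.320000 = 2.110256
Iteration 2:
  f(2.110256) = 5.095364
  f'(2.110256) = 20.021085
  x_2 = 2.110256 - 5.095364/20.021085 = 1.855757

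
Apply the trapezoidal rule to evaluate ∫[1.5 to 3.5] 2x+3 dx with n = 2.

f(x) = 2x+3
a = 1.5, b = 3.5, n = 2
h = (b - a)/n = 1.000000

Trapezoidal rule: (h/2)[f(x₀) + 2f(x₁) + 2f(x₂) + ... + f(xₙ)]

x_0 = 1.5000, f(x_0) = 6.000000, coefficient = 1
x_1 = 2.5000, f(x_1) = 8.000000, coefficient = 2
x_2 = 3.5000, f(x_2) = 10.000000, coefficient = 1

I ≈ (1.000000/2) × 32.000000 = 16.000000
Exact value: 16.000000
Error: 0.000000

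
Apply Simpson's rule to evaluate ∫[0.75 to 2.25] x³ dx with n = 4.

f(x) = x³
a = 0.75, b = 2.25, n = 4
h = (b - a)/n = 0.375000

Simpson's rule: (h/3)[f(x₀) + 4f(x₁) + 2f(x₂) + ... + f(xₙ)]

x_0 = 0.7500, f(x_0) = 0.421875, coefficient = 1
x_1 = 1.1250, f(x_1) = 1.423828, coefficient = 4
x_2 = 1.5000, f(x_2) = 3.375000, coefficient = 2
x_3 = 1.8750, f(x_3) = 6.591797, coefficient = 4
x_4 = 2.2500, f(x_4) = 11.390625, coefficient = 1

I ≈ (0.375000/3) × 50.625000 = 6.328125
Exact value: 6.328125
Error: 0.000000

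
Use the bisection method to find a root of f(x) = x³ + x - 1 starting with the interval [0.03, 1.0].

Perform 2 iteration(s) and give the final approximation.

f(x) = x³ + x - 1
Initial interval: [0.03, 1.0]

Iteration 1:
  c_1 = (0.030000 + 1.000000)/2 = 0.515000
  f(c_1) = f(0.515000) = -0.348409
  f(a) × f(c) ≥ 0, new interval: [0.515000, 1.000000]
Iteration 2:
  c_2 = (0.515000 + 1.000000)/2 = 0.757500
  f(c_2) = f(0.757500) = 0.192158
  f(a) × f(c) < 0, new interval: [0.515000, 0.757500]

After 2 iteration(s), the approximation is c_2 = 0.757500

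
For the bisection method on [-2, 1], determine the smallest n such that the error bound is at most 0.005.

We need (b-a)/2^n ≤ 0.005
(1 - (-2))/2^n ≤ 0.005
3/2^n ≤ 0.005
2^n ≥ 600
n ≥ log₂(600) = 9.23
n ≥ 10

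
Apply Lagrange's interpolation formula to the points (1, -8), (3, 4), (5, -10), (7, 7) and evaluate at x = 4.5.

Lagrange interpolation formula:
P(x) = Σ yᵢ × Lᵢ(x)
where Lᵢ(x) = Π_{j≠i} (x - xⱼ)/(xᵢ - xⱼ)

L_0(4.5) = (4.5 - 3)/(1 - 3) × (4.5 - 5)/(1 - 5) × (4.5 - 7)/(1 - 7) = -0.039062
L_1(4.5) = (4.5 - 1)/(3 - 1) × (4.5 - 5)/(3 - 5) × (4.5 - 7)/(3 - 7) = 0.273438
L_2(4.5) = (4.5 - 1)/(5 - 1) × (4.5 - 3)/(5 - 3) × (4.5 - 7)/(5 - 7) = 0.820312
L_3(4.5) = (4.5 - 1)/(7 - 1) × (4.5 - 3)/(7 - 3) × (4.5 - 5)/(7 - 5) = -0.054688

P(4.5) = (-8)×L_0(4.5) + 4×L_1(4.5) + (-10)×L_2(4.5) + 7×L_3(4.5)
P(4.5) = -7.179688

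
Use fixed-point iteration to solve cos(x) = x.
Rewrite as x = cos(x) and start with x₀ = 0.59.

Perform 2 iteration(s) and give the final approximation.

Equation: cos(x) = x
Fixed-point form: x = cos(x)
x₀ = 0.59

x_1 = g(0.590000) = 0.830941
x_2 = g(0.830941) = 0.674181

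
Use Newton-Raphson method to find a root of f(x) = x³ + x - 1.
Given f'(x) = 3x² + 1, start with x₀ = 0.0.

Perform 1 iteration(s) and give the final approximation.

f(x) = x³ + x - 1
f'(x) = 3x² + 1
x₀ = 0.0

Newton-Raphson formula: x_{n+1} = x_n - f(x_n)/f'(x_n)

Iteration 1:
  f(0.000000) = -1.000000
  f'(0.000000) = 1.000000
  x_1 = 0.000000 - (-1.000000)/1.000000 = 1.000000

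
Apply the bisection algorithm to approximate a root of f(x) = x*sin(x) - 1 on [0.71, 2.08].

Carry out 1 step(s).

f(x) = x*sin(x) - 1
Initial interval: [0.71, 2.08]

Iteration 1:
  c_1 = (0.710000 + 2.080000)/2 = 1.395000
  f(c_1) = f(1.395000) = 0.373500
  f(a) × f(c) < 0, new interval: [0.710000, 1.395000]

After 1 iteration(s), the approximation is c_1 = 1.395000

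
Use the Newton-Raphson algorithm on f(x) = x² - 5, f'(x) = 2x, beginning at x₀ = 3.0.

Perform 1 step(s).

f(x) = x² - 5
f'(x) = 2x
x₀ = 3.0

Newton-Raphson formula: x_{n+1} = x_n - f(x_n)/f'(x_n)

Iteration 1:
  f(3.000000) = 4.000000
  f'(3.000000) = 6.000000
  x_1 = 3.000000 - 4.000000/6.000000 = 2.333333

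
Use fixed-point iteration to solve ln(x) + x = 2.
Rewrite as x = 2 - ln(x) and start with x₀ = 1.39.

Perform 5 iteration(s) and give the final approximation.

Equation: ln(x) + x = 2
Fixed-point form: x = 2 - ln(x)
x₀ = 1.39

x_1 = g(1.390000) = 1.670696
x_2 = g(1.670696) = 1.486760
x_3 = g(1.486760) = 1.603401
x_4 = g(1.603401) = 1.527873
x_5 = g(1.527873) = 1.576123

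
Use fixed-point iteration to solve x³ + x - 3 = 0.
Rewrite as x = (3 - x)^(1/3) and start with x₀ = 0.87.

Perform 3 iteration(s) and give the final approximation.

Equation: x³ + x - 3 = 0
Fixed-point form: x = (3 - x)^(1/3)
x₀ = 0.87

x_1 = g(0.870000) = 1.286648
x_2 = g(1.286648) = 1.196600
x_3 = g(1.196600) = 1.217206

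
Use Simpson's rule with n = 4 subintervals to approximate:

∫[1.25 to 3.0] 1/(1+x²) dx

f(x) = 1/(1+x²)
a = 1.25, b = 3.0, n = 4
h = (b - a)/n = 0.437500

Simpson's rule: (h/3)[f(x₀) + 4f(x₁) + 2f(x₂) + ... + f(xₙ)]

x_0 = 1.2500, f(x_0) = 0.390244, coefficient = 1
x_1 = 1.6875, f(x_1) = 0.259898, coefficient = 4
x_2 = 2.1250, f(x_2) = 0.181303, coefficient = 2
x_3 = 2.5625, f(x_3) = 0.132163, coefficient = 4
x_4 = 3.0000, f(x_4) = 0.100000, coefficient = 1

I ≈ (0.437500/3) × 2.421097 = 0.353077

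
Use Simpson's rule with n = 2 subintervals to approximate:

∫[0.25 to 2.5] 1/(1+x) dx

f(x) = 1/(1+x)
a = 0.25, b = 2.5, n = 2
h = (b - a)/n = 1.125000

Simpson's rule: (h/3)[f(x₀) + 4f(x₁) + 2f(x₂) + ... + f(xₙ)]

x_0 = 0.2500, f(x_0) = 0.800000, coefficient = 1
x_1 = 1.3750, f(x_1) = 0.421053, coefficient = 4
x_2 = 2.5000, f(x_2) = 0.285714, coefficient = 1

I ≈ (1.125000/3) × 2.769925 = 1.038722
Exact value: 1.029619
Error: 0.009102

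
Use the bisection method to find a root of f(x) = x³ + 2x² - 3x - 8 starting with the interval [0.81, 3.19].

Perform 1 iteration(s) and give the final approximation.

f(x) = x³ + 2x² - 3x - 8
Initial interval: [0.81, 3.19]

Iteration 1:
  c_1 = (0.810000 + 3.190000)/2 = 2.000000
  f(c_1) = f(2.000000) = 2.000000
  f(a) × f(c) < 0, new interval: [0.810000, 2.000000]

After 1 iteration(s), the approximation is c_1 = 2.000000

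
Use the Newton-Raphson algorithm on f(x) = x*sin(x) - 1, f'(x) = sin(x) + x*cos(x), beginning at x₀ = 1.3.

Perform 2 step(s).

f(x) = x*sin(x) - 1
f'(x) = sin(x) + x*cos(x)
x₀ = 1.3

Newton-Raphson formula: x_{n+1} = x_n - f(x_n)/f'(x_n)

Iteration 1:
  f(1.300000) = 0.252626
  f'(1.300000) = 1.311307
  x_1 = 1.300000 - 0.252626/1.311307 = 1.107348
Iteration 2:
  f(1.107348) = -0.009459
  f'(1.107348) = 1.389540
  x_2 = 1.107348 - (-0.009459)/1.389540 = 1.114155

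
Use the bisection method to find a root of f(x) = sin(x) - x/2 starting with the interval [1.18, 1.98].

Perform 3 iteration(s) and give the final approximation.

f(x) = sin(x) - x/2
Initial interval: [1.18, 1.98]

Iteration 1:
  c_1 = (1.180000 + 1.980000)/2 = 1.580000
  f(c_1) = f(1.580000) = 0.209958
  f(a) × f(c) ≥ 0, new interval: [1.580000, 1.980000]
Iteration 2:
  c_2 = (1.580000 + 1.980000)/2 = 1.780000
  f(c_2) = f(1.780000) = 0.088197
  f(a) × f(c) ≥ 0, new interval: [1.780000, 1.980000]
Iteration 3:
  c_3 = (1.780000 + 1.980000)/2 = 1.880000
  f(c_3) = f(1.880000) = 0.012576
  f(a) × f(c) ≥ 0, new interval: [1.880000, 1.980000]

After 3 iteration(s), the approximation is c_3 = 1.880000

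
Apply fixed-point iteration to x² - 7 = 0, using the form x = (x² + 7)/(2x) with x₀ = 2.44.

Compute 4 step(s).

Equation: x² - 7 = 0
Fixed-point form: x = (x² + 7)/(2x)
x₀ = 2.44

x_1 = g(2.440000) = 2.654426
x_2 = g(2.654426) = 2.645765
x_3 = g(2.645765) = 2.645751
x_4 = g(2.645751) = 2.645751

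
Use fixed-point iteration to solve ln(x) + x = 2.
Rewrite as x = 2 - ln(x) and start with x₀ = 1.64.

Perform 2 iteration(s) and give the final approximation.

Equation: ln(x) + x = 2
Fixed-point form: x = 2 - ln(x)
x₀ = 1.64

x_1 = g(1.640000) = 1.505304
x_2 = g(1.505304) = 1.591005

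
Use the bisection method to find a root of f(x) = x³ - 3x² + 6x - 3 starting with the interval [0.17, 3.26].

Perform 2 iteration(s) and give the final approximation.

f(x) = x³ - 3x² + 6x - 3
Initial interval: [0.17, 3.26]

Iteration 1:
  c_1 = (0.170000 + 3.260000)/2 = 1.715000
  f(c_1) = f(1.715000) = 3.510526
  f(a) × f(c) < 0, new interval: [0.170000, 1.715000]
Iteration 2:
  c_2 = (0.170000 + 1.715000)/2 = 0.942500
  f(c_2) = f(0.942500) = 0.827310
  f(a) × f(c) < 0, new interval: [0.170000, 0.942500]

After 2 iteration(s), the approximation is c_2 = 0.942500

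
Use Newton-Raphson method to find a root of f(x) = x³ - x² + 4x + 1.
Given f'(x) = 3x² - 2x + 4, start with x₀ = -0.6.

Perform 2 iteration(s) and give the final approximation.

f(x) = x³ - x² + 4x + 1
f'(x) = 3x² - 2x + 4
x₀ = -0.6

Newton-Raphson formula: x_{n+1} = x_n - f(x_n)/f'(x_n)

Iteration 1:
  f(-0.600000) = -1.976000
  f'(-0.600000) = 6.280000
  x_1 = -0.600000 - (-1.976000)/6.280000 = -0.285350
Iteration 2:
  f(-0.285350) = -0.246061
  f'(-0.285350) = 4.814975
  x_2 = -0.285350 - (-0.246061)/4.814975 = -0.234247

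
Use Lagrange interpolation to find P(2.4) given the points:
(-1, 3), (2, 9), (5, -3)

Lagrange interpolation formula:
P(x) = Σ yᵢ × Lᵢ(x)
where Lᵢ(x) = Π_{j≠i} (x - xⱼ)/(xᵢ - xⱼ)

L_0(2.4) = (2.4 - 2)/(-1 - 2) × (2.4 - 5)/(-1 - 5) = -0.057778
L_1(2.4) = (2.4 - (-1))/(2 - (-1)) × (2.4 - 5)/(2 - 5) = 0.982222
L_2(2.4) = (2.4 - (-1))/(5 - (-1)) × (2.4 - 2)/(5 - 2) = 0.075556

P(2.4) = 3×L_0(2.4) + 9×L_1(2.4) + (-3)×L_2(2.4)
P(2.4) = 8.440000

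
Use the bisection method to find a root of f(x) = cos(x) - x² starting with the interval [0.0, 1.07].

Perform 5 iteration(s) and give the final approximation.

f(x) = cos(x) - x²
Initial interval: [0.0, 1.07]

Iteration 1:
  c_1 = (0.000000 + 1.070000)/2 = 0.535000
  f(c_1) = f(0.535000) = 0.574044
  f(a) × f(c) ≥ 0, new interval: [0.535000, 1.070000]
Iteration 2:
  c_2 = (0.535000 + 1.070000)/2 = 0.802500
  f(c_2) = f(0.802500) = 0.050905
  f(a) × f(c) ≥ 0, new interval: [0.802500, 1.070000]
Iteration 3:
  c_3 = (0.802500 + 1.070000)/2 = 0.936250
  f(c_3) = f(0.936250) = -0.283752
  f(a) × f(c) < 0, new interval: [0.802500, 0.936250]
Iteration 4:
  c_4 = (0.802500 + 0.936250)/2 = 0.869375
  f(c_4) = f(0.869375) = -0.110509
  f(a) × f(c) < 0, new interval: [0.802500, 0.869375]
Iteration 5:
  c_5 = (0.802500 + 0.869375)/2 = 0.835938
  f(c_5) = f(0.835938) = -0.028309
  f(a) × f(c) < 0, new interval: [0.802500, 0.835938]

After 5 iteration(s), the approximation is c_5 = 0.835938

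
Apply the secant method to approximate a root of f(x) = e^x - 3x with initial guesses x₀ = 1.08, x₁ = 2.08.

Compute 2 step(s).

f(x) = e^x - 3x
x₀ = 1.08, x₁ = 2.08

Secant formula: x_{n+1} = x_n - f(x_n)(x_n - x_{n-1})/(f(x_n) - f(x_{n-1}))

Iteration 1:
  f(1.080000) = -0.295320
  f(2.080000) = 1.764469
  x_2 = 2.080000 - 1.764469×(2.080000 - 1.080000)/(1.764469 - (-0.295320))
       = 1.223374
Iteration 2:
  f(2.080000) = 1.764469
  f(1.223374) = -0.271487
  x_3 = 1.223374 - (-0.271487)×(1.223374 - 2.080000)/(-0.271487 - 1.764469)
       = 1.337602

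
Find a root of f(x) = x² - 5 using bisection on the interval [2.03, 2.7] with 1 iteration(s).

f(x) = x² - 5
Initial interval: [2.03, 2.7]

Iteration 1:
  c_1 = (2.030000 + 2.700000)/2 = 2.365000
  f(c_1) = f(2.365000) = 0.593225
  f(a) × f(c) < 0, new interval: [2.030000, 2.365000]

After 1 iteration(s), the approximation is c_1 = 2.365000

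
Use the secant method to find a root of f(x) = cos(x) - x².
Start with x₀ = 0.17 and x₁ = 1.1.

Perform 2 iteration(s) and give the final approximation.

f(x) = cos(x) - x²
x₀ = 0.17, x₁ = 1.1

Secant formula: x_{n+1} = x_n - f(x_n)(x_n - x_{n-1})/(f(x_n) - f(x_{n-1}))

Iteration 1:
  f(0.170000) = 0.956685
  f(1.100000) = -0.756404
  x_2 = 1.100000 - (-0.756404)×(1.100000 - 0.170000)/(-0.756404 - 0.956685)
       = 0.689364
Iteration 2:
  f(1.100000) = -0.756404
  f(0.689364) = 0.296428
  x_3 = 0.689364 - 0.296428×(0.689364 - 1.100000)/(0.296428 - (-0.756404))
       = 0.804980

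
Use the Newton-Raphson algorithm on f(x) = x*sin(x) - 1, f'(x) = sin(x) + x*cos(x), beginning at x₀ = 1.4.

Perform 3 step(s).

f(x) = x*sin(x) - 1
f'(x) = sin(x) + x*cos(x)
x₀ = 1.4

Newton-Raphson formula: x_{n+1} = x_n - f(x_n)/f'(x_n)

Iteration 1:
  f(1.400000) = 0.379630
  f'(1.400000) = 1.223404
  x_1 = 1.400000 - 0.379630/1.223404 = 1.089694
Iteration 2:
  f(1.089694) = -0.034002
  f'(1.089694) = 1.390749
  x_2 = 1.089694 - (-0.034002)/1.390749 = 1.114143
Iteration 3:
  f(1.114143) = -0.000020
  f'(1.114143) = 1.388811
  x_3 = 1.114143 - (-0.000020)/1.388811 = 1.114157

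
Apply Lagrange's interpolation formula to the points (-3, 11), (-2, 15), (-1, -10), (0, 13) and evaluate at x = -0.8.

Lagrange interpolation formula:
P(x) = Σ yᵢ × Lᵢ(x)
where Lᵢ(x) = Π_{j≠i} (x - xⱼ)/(xᵢ - xⱼ)

L_0(-0.8) = (-0.8 - (-2))/(-3 - (-2)) × (-0.8 - (-1))/(-3 - (-1)) × (-0.8 - 0)/(-3 - 0) = 0.032000
L_1(-0.8) = (-0.8 - (-3))/(-2 - (-3)) × (-0.8 - (-1))/(-2 - (-1)) × (-0.8 - 0)/(-2 - 0) = -0.176000
L_2(-0.8) = (-0.8 - (-3))/(-1 - (-3)) × (-0.8 - (-2))/(-1 - (-2)) × (-0.8 - 0)/(-1 - 0) = 1.056000
L_3(-0.8) = (-0.8 - (-3))/(0 - (-3)) × (-0.8 - (-2))/(0 - (-2)) × (-0.8 - (-1))/(0 - (-1)) = 0.088000

P(-0.8) = 11×L_0(-0.8) + 15×L_1(-0.8) + (-10)×L_2(-0.8) + 13×L_3(-0.8)
P(-0.8) = -11.704000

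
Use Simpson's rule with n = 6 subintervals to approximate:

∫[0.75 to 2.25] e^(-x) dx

f(x) = e^(-x)
a = 0.75, b = 2.25, n = 6
h = (b - a)/n = 0.250000

Simpson's rule: (h/3)[f(x₀) + 4f(x₁) + 2f(x₂) + ... + f(xₙ)]

x_0 = 0.7500, f(x_0) = 0.472367, coefficient = 1
x_1 = 1.0000, f(x_1) = 0.367879, coefficient = 4
x_2 = 1.2500, f(x_2) = 0.286505, coefficient = 2
x_3 = 1.5000, f(x_3) = 0.223130, coefficient = 4
x_4 = 1.7500, f(x_4) = 0.173774, coefficient = 2
x_5 = 2.0000, f(x_5) = 0.135335, coefficient = 4
x_6 = 2.2500, f(x_6) = 0.105399, coefficient = 1

I ≈ (0.250000/3) × 4.403703 = 0.366975
Exact value: 0.366967
Error: 0.000008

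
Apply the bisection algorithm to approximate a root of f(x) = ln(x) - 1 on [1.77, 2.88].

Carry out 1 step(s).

f(x) = ln(x) - 1
Initial interval: [1.77, 2.88]

Iteration 1:
  c_1 = (1.770000 + 2.880000)/2 = 2.325000
  f(c_1) = f(2.325000) = -0.156280
  f(a) × f(c) ≥ 0, new interval: [2.325000, 2.880000]

After 1 iteration(s), the approximation is c_1 = 2.325000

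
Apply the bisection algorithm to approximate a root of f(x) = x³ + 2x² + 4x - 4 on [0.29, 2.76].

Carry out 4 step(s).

f(x) = x³ + 2x² + 4x - 4
Initial interval: [0.29, 2.76]

Iteration 1:
  c_1 = (0.290000 + 2.760000)/2 = 1.525000
  f(c_1) = f(1.525000) = 10.297828
  f(a) × f(c) < 0, new interval: [0.290000, 1.525000]
Iteration 2:
  c_2 = (0.290000 + 1.525000)/2 = 0.907500
  f(c_2) = f(0.907500) = 2.024490
  f(a) × f(c) < 0, new interval: [0.290000, 0.907500]
Iteration 3:
  c_3 = (0.290000 + 0.907500)/2 = 0.598750
  f(c_3) = f(0.598750) = -0.673344
  f(a) × f(c) ≥ 0, new interval: [0.598750, 0.907500]
Iteration 4:
  c_4 = (0.598750 + 0.907500)/2 = 0.753125
  f(c_4) = f(0.753125) = 0.574065
  f(a) × f(c) < 0, new interval: [0.598750, 0.753125]

After 4 iteration(s), the approximation is c_4 = 0.753125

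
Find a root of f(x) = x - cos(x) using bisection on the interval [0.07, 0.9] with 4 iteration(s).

f(x) = x - cos(x)
Initial interval: [0.07, 0.9]

Iteration 1:
  c_1 = (0.070000 + 0.900000)/2 = 0.485000
  f(c_1) = f(0.485000) = -0.399675
  f(a) × f(c) ≥ 0, new interval: [0.485000, 0.900000]
Iteration 2:
  c_2 = (0.485000 + 0.900000)/2 = 0.692500
  f(c_2) = f(0.692500) = -0.077152
  f(a) × f(c) ≥ 0, new interval: [0.692500, 0.900000]
Iteration 3:
  c_3 = (0.692500 + 0.900000)/2 = 0.796250
  f(c_3) = f(0.796250) = 0.096858
  f(a) × f(c) < 0, new interval: [0.692500, 0.796250]
Iteration 4:
  c_4 = (0.692500 + 0.796250)/2 = 0.744375
  f(c_4) = f(0.744375) = 0.008864
  f(a) × f(c) < 0, new interval: [0.692500, 0.744375]

After 4 iteration(s), the approximation is c_4 = 0.744375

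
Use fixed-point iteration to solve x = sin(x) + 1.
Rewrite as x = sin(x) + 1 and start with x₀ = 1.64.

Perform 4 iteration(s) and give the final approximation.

Equation: x = sin(x) + 1
Fixed-point form: x = sin(x) + 1
x₀ = 1.64

x_1 = g(1.640000) = 1.997606
x_2 = g(1.997606) = 1.910291
x_3 = g(1.910291) = 1.942923
x_4 = g(1.942923) = 1.931556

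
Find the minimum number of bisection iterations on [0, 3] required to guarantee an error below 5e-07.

We need (b-a)/2^n ≤ 5e-07
(3 - 0)/2^n ≤ 5e-07
3/2^n ≤ 5e-07
2^n ≥ 6000000
n ≥ log₂(6000000) = 22.52
n ≥ 23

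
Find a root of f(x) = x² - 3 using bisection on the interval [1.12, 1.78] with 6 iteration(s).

f(x) = x² - 3
Initial interval: [1.12, 1.78]

Iteration 1:
  c_1 = (1.120000 + 1.780000)/2 = 1.450000
  f(c_1) = f(1.450000) = -0.897500
  f(a) × f(c) ≥ 0, new interval: [1.450000, 1.780000]
Iteration 2:
  c_2 = (1.450000 + 1.780000)/2 = 1.615000
  f(c_2) = f(1.615000) = -0.391775
  f(a) × f(c) ≥ 0, new interval: [1.615000, 1.780000]
Iteration 3:
  c_3 = (1.615000 + 1.780000)/2 = 1.697500
  f(c_3) = f(1.697500) = -0.118494
  f(a) × f(c) ≥ 0, new interval: [1.697500, 1.780000]
Iteration 4:
  c_4 = (1.697500 + 1.780000)/2 = 1.738750
  f(c_4) = f(1.738750) = 0.023252
  f(a) × f(c) < 0, new interval: [1.697500, 1.738750]
Iteration 5:
  c_5 = (1.697500 + 1.738750)/2 = 1.718125
  f(c_5) = f(1.718125) = -0.048046
  f(a) × f(c) ≥ 0, new interval: [1.718125, 1.738750]
Iteration 6:
  c_6 = (1.718125 + 1.738750)/2 = 1.728438
  f(c_6) = f(1.728438) = -0.012504
  f(a) × f(c) ≥ 0, new interval: [1.728438, 1.738750]

After 6 iteration(s), the approximation is c_6 = 1.728438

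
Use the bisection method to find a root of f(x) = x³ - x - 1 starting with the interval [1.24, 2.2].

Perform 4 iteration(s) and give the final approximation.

f(x) = x³ - x - 1
Initial interval: [1.24, 2.2]

Iteration 1:
  c_1 = (1.240000 + 2.200000)/2 = 1.720000
  f(c_1) = f(1.720000) = 2.368448
  f(a) × f(c) < 0, new interval: [1.240000, 1.720000]
Iteration 2:
  c_2 = (1.240000 + 1.720000)/2 = 1.480000
  f(c_2) = f(1.480000) = 0.761792
  f(a) × f(c) < 0, new interval: [1.240000, 1.480000]
Iteration 3:
  c_3 = (1.240000 + 1.480000)/2 = 1.360000
  f(c_3) = f(1.360000) = 0.155456
  f(a) × f(c) < 0, new interval: [1.240000, 1.360000]
Iteration 4:
  c_4 = (1.240000 + 1.360000)/2 = 1.300000
  f(c_4) = f(1.300000) = -0.103000
  f(a) × f(c) ≥ 0, new interval: [1.300000, 1.360000]

After 4 iteration(s), the approximation is c_4 = 1.300000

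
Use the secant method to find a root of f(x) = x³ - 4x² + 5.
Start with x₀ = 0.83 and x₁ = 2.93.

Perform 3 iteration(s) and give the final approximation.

f(x) = x³ - 4x² + 5
x₀ = 0.83, x₁ = 2.93

Secant formula: x_{n+1} = x_n - f(x_n)(x_n - x_{n-1})/(f(x_n) - f(x_{n-1}))

Iteration 1:
  f(0.830000) = 2.816187
  f(2.930000) = -4.185843
  x_2 = 2.930000 - (-4.185843)×(2.930000 - 0.830000)/(-4.185843 - 2.816187)
       = 1.674611
Iteration 2:
  f(2.930000) = -4.185843
  f(1.674611) = -1.521140
  x_3 = 1.674611 - (-1.521140)×(1.674611 - 2.930000)/(-1.521140 - (-4.185843))
       = 0.957975
Iteration 3:
  f(1.674611) = -1.521140
  f(0.957975) = 2.208285
  x_4 = 0.957975 - 2.208285×(0.957975 - 1.674611)/(2.208285 - (-1.521140))
       = 1.382313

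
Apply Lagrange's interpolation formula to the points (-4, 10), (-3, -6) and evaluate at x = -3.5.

Lagrange interpolation formula:
P(x) = Σ yᵢ × Lᵢ(x)
where Lᵢ(x) = Π_{j≠i} (x - xⱼ)/(xᵢ - xⱼ)

L_0(-3.5) = (-3.5 - (-3))/(-4 - (-3)) = 0.500000
L_1(-3.5) = (-3.5 - (-4))/(-3 - (-4)) = 0.500000

P(-3.5) = 10×L_0(-3.5) + (-6)×L_1(-3.5)
P(-3.5) = 2.000000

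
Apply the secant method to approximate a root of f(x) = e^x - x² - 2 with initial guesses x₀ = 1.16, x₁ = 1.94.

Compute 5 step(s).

f(x) = e^x - x² - 2
x₀ = 1.16, x₁ = 1.94

Secant formula: x_{n+1} = x_n - f(x_n)(x_n - x_{n-1})/(f(x_n) - f(x_{n-1}))

Iteration 1:
  f(1.160000) = -0.155667
  f(1.940000) = 1.195151
  x_2 = 1.940000 - 1.195151×(1.940000 - 1.160000)/(1.195151 - (-0.155667))
       = 1.249886
Iteration 2:
  f(1.940000) = 1.195151
  f(1.249886) = -0.072270
  x_3 = 1.249886 - (-0.072270)×(1.249886 - 1.940000)/(-0.072270 - 1.195151)
       = 1.289237
Iteration 3:
  f(1.249886) = -0.072270
  f(1.289237) = -0.032116
  x_4 = 1.289237 - (-0.032116)×(1.289237 - 1.249886)/(-0.032116 - (-0.072270))
       = 1.320711
Iteration 4:
  f(1.289237) = -0.032116
  f(1.320711) = 0.001807
  x_5 = 1.320711 - 0.001807×(1.320711 - 1.289237)/(0.001807 - (-0.032116))
       = 1.319035
Iteration 5:
  f(1.320711) = 0.001807
  f(1.319035) = -0.000043
  x_6 = 1.319035 - (-0.000043)×(1.319035 - 1.320711)/(-0.000043 - 0.001807)
       = 1.319074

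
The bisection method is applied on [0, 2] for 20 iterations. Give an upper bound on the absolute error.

Bisection error bound: |error| ≤ (b-a)/2^n
|error| ≤ (2 - 0)/2^20 = 2/2^20
|error| ≤ 0.0000019073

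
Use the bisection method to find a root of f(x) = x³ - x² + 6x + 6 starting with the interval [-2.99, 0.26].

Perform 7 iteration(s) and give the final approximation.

f(x) = x³ - x² + 6x + 6
Initial interval: [-2.99, 0.26]

Iteration 1:
  c_1 = (-2.990000 + 0.260000)/2 = -1.365000
  f(c_1) = f(-1.365000) = -6.596527
  f(a) × f(c) ≥ 0, new interval: [-1.365000, 0.260000]
Iteration 2:
  c_2 = (-1.365000 + 0.260000)/2 = -0.552500
  f(c_2) = f(-0.552500) = 2.211090
  f(a) × f(c) < 0, new interval: [-1.365000, -0.552500]
Iteration 3:
  c_3 = (-1.365000 + (-0.552500))/2 = -0.958750
  f(c_3) = f(-0.958750) = -1.552986
  f(a) × f(c) ≥ 0, new interval: [-0.958750, -0.552500]
Iteration 4:
  c_4 = (-0.958750 + (-0.552500))/2 = -0.755625
  f(c_4) = f(-0.755625) = 0.463842
  f(a) × f(c) < 0, new interval: [-0.958750, -0.755625]
Iteration 5:
  c_5 = (-0.958750 + (-0.755625))/2 = -0.857188
  f(c_5) = f(-0.857188) = -0.507731
  f(a) × f(c) ≥ 0, new interval: [-0.857188, -0.755625]
Iteration 6:
  c_6 = (-0.857188 + (-0.755625))/2 = -0.806406
  f(c_6) = f(-0.806406) = -0.013127
  f(a) × f(c) ≥ 0, new interval: [-0.806406, -0.755625]
Iteration 7:
  c_7 = (-0.806406 + (-0.755625))/2 = -0.781016
  f(c_7) = f(-0.781016) = 0.227513
  f(a) × f(c) < 0, new interval: [-0.806406, -0.781016]

After 7 iteration(s), the approximation is c_7 = -0.781016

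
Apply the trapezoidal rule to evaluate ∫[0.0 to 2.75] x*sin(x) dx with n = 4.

f(x) = x*sin(x)
a = 0.0, b = 2.75, n = 4
h = (b - a)/n = 0.687500

Trapezoidal rule: (h/2)[f(x₀) + 2f(x₁) + 2f(x₂) + ... + f(xₙ)]

x_0 = 0.0000, f(x_0) = 0.000000, coefficient = 1
x_1 = 0.6875, f(x_1) = 0.436292, coefficient = 2
x_2 = 1.3750, f(x_2) = 1.348728, coefficient = 2
x_3 = 2.0625, f(x_3) = 1.818155, coefficient = 2
x_4 = 2.7500, f(x_4) = 1.049568, coefficient = 1

I ≈ (0.687500/2) × 8.255919 = 2.837972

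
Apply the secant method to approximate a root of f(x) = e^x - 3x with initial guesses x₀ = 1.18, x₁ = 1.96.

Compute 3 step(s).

f(x) = e^x - 3x
x₀ = 1.18, x₁ = 1.96

Secant formula: x_{n+1} = x_n - f(x_n)(x_n - x_{n-1})/(f(x_n) - f(x_{n-1}))

Iteration 1:
  f(1.180000) = -0.285626
  f(1.960000) = 1.219327
  x_2 = 1.960000 - 1.219327×(1.960000 - 1.180000)/(1.219327 - (-0.285626))
       = 1.328037
Iteration 2:
  f(1.960000) = 1.219327
  f(1.328037) = -0.210483
  x_3 = 1.328037 - (-0.210483)×(1.328037 - 1.960000)/(-0.210483 - 1.219327)
       = 1.421068
Iteration 3:
  f(1.328037) = -0.210483
  f(1.421068) = -0.121663
  x_4 = 1.421068 - (-0.121663)×(1.421068 - 1.328037)/(-0.121663 - (-0.210483))
       = 1.548499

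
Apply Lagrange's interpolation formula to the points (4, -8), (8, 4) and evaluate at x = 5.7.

Lagrange interpolation formula:
P(x) = Σ yᵢ × Lᵢ(x)
where Lᵢ(x) = Π_{j≠i} (x - xⱼ)/(xᵢ - xⱼ)

L_0(5.7) = (5.7 - 8)/(4 - 8) = 0.575000
L_1(5.7) = (5.7 - 4)/(8 - 4) = 0.425000

P(5.7) = (-8)×L_0(5.7) + 4×L_1(5.7)
P(5.7) = -2.900000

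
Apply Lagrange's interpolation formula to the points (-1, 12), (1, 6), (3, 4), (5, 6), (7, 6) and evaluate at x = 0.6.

Lagrange interpolation formula:
P(x) = Σ yᵢ × Lᵢ(x)
where Lᵢ(x) = Π_{j≠i} (x - xⱼ)/(xᵢ - xⱼ)

L_0(0.6) = (0.6 - 1)/(-1 - 1) × (0.6 - 3)/(-1 - 3) × (0.6 - 5)/(-1 - 5) × (0.6 - 7)/(-1 - 7) = 0.070400
L_1(0.6) = (0.6 - (-1))/(1 - (-1)) × (0.6 - 3)/(1 - 3) × (0.6 - 5)/(1 - 5) × (0.6 - 7)/(1 - 7) = 1.126400
L_2(0.6) = (0.6 - (-1))/(3 - (-1)) × (0.6 - 1)/(3 - 1) × (0.6 - 5)/(3 - 5) × (0.6 - 7)/(3 - 7) = -0.281600
L_3(0.6) = (0.6 - (-1))/(5 - (-1)) × (0.6 - 1)/(5 - 1) × (0.6 - 3)/(5 - 3) × (0.6 - 7)/(5 - 7) = 0.102400
L_4(0.6) = (0.6 - (-1))/(7 - (-1)) × (0.6 - 1)/(7 - 1) × (0.6 - 3)/(7 - 3) × (0.6 - 5)/(7 - 5) = -0.017600

P(0.6) = 12×L_0(0.6) + 6×L_1(0.6) + 4×L_2(0.6) + 6×L_3(0.6) + 6×L_4(0.6)
P(0.6) = 6.985600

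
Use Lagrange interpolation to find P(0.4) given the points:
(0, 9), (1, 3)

Lagrange interpolation formula:
P(x) = Σ yᵢ × Lᵢ(x)
where Lᵢ(x) = Π_{j≠i} (x - xⱼ)/(xᵢ - xⱼ)

L_0(0.4) = (0.4 - 1)/(0 - 1) = 0.600000
L_1(0.4) = (0.4 - 0)/(1 - 0) = 0.400000

P(0.4) = 9×L_0(0.4) + 3×L_1(0.4)
P(0.4) = 6.600000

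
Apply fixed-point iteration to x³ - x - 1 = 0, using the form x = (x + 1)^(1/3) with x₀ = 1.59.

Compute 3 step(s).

Equation: x³ - x - 1 = 0
Fixed-point form: x = (x + 1)^(1/3)
x₀ = 1.59

x_1 = g(1.590000) = 1.373304
x_2 = g(1.373304) = 1.333883
x_3 = g(1.333883) = 1.326457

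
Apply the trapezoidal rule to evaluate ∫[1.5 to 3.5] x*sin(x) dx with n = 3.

f(x) = x*sin(x)
a = 1.5, b = 3.5, n = 3
h = (b - a)/n = 0.666667

Trapezoidal rule: (h/2)[f(x₀) + 2f(x₁) + 2f(x₂) + ... + f(xₙ)]

x_0 = 1.5000, f(x_0) = 1.496242, coefficient = 1
x_1 = 2.1667, f(x_1) = 1.793264, coefficient = 2
x_2 = 2.8333, f(x_2) = 0.859635, coefficient = 2
x_3 = 3.5000, f(x_3) = -1.227741, coefficient = 1

I ≈ (0.666667/2) × 5.574299 = 1.858100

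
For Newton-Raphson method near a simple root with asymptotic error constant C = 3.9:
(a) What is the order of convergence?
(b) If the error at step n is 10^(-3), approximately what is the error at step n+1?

(a) Newton-Raphson has quadratic (order 2) convergence near simple roots.
    This means |e_{n+1}| ≈ C|e_n|².

(b) With |e_n| = 10^(-3) and C = 3.9:
    |e_{n+1}| ≈ 3.9 × (10^(-3))² = 3.9 × 10^(-6)

(a) 2 (quadratic); (b) |e_{n+1}| ≈ 3.900e-06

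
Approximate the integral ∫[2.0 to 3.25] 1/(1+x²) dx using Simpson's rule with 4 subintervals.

f(x) = 1/(1+x²)
a = 2.0, b = 3.25, n = 4
h = (b - a)/n = 0.312500

Simpson's rule: (h/3)[f(x₀) + 4f(x₁) + 2f(x₂) + ... + f(xₙ)]

x_0 = 2.0000, f(x_0) = 0.200000, coefficient = 1
x_1 = 2.3125, f(x_1) = 0.157538, coefficient = 4
x_2 = 2.6250, f(x_2) = 0.126733, coefficient = 2
x_3 = 2.9375, f(x_3) = 0.103854, coefficient = 4
x_4 = 3.2500, f(x_4) = 0.086486, coefficient = 1

I ≈ (0.312500/3) × 1.585522 = 0.165158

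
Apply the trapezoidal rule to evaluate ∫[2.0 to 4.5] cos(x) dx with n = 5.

f(x) = cos(x)
a = 2.0, b = 4.5, n = 5
h = (b - a)/n = 0.500000

Trapezoidal rule: (h/2)[f(x₀) + 2f(x₁) + 2f(x₂) + ... + f(xₙ)]

x_0 = 2.0000, f(x_0) = -0.416147, coefficient = 1
x_1 = 2.5000, f(x_1) = -0.801144, coefficient = 2
x_2 = 3.0000, f(x_2) = -0.989992, coefficient = 2
x_3 = 3.5000, f(x_3) = -0.936457, coefficient = 2
x_4 = 4.0000, f(x_4) = -0.653644, coefficient = 2
x_5 = 4.5000, f(x_5) = -0.210796, coefficient = 1

I ≈ (0.500000/2) × -7.389415 = -1.847354
Exact value: -1.886828
Error: 0.039474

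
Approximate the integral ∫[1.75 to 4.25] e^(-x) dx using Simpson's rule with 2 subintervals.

f(x) = e^(-x)
a = 1.75, b = 4.25, n = 2
h = (b - a)/n = 1.250000

Simpson's rule: (h/3)[f(x₀) + 4f(x₁) + 2f(x₂) + ... + f(xₙ)]

x_0 = 1.7500, f(x_0) = 0.173774, coefficient = 1
x_1 = 3.0000, f(x_1) = 0.049787, coefficient = 4
x_2 = 4.2500, f(x_2) = 0.014264, coefficient = 1

I ≈ (1.250000/3) × 0.387186 = 0.161328
Exact value: 0.159510
Error: 0.001818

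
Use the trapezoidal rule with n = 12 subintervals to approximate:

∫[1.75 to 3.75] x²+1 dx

f(x) = x²+1
a = 1.75, b = 3.75, n = 12
h = (b - a)/n = 0.166667

Trapezoidal rule: (h/2)[f(x₀) + 2f(x₁) + 2f(x₂) + ... + f(xₙ)]

x_0 = 1.7500, f(x_0) = 4.062500, coefficient = 1
x_1 = 1.9167, f(x_1) = 4.673611, coefficient = 2
x_2 = 2.0833, f(x_2) = 5.340278, coefficient = 2
x_3 = 2.2500, f(x_3) = 6.062500, coefficient = 2
x_4 = 2.4167, f(x_4) = 6.840278, coefficient = 2
x_5 = 2.5833, f(x_5) = 7.673611, coefficient = 2
x_6 = 2.7500, f(x_6) = 8.562500, coefficient = 2
x_7 = 2.9167, f(x_7) = 9.506944, coefficient = 2
x_8 = 3.0833, f(x_8) = 10.506944, coefficient = 2
x_9 = 3.2500, f(x_9) = 11.562500, coefficient = 2
x_10 = 3.4167, f(x_10) = 12.673611, coefficient = 2
x_11 = 3.5833, f(x_11) = 13.840278, coefficient = 2
x_12 = 3.7500, f(x_12) = 15.062500, coefficient = 1

I ≈ (0.166667/2) × 213.611111 = 17.800926
Exact value: 17.791667
Error: 0.009259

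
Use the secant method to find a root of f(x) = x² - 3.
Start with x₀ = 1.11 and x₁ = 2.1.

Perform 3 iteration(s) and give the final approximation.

f(x) = x² - 3
x₀ = 1.11, x₁ = 2.1

Secant formula: x_{n+1} = x_n - f(x_n)(x_n - x_{n-1})/(f(x_n) - f(x_{n-1}))

Iteration 1:
  f(1.110000) = -1.767900
  f(2.100000) = 1.410000
  x_2 = 2.100000 - 1.410000×(2.100000 - 1.110000)/(1.410000 - (-1.767900))
       = 1.660748
Iteration 2:
  f(2.100000) = 1.410000
  f(1.660748) = -0.241917
  x_3 = 1.660748 - (-0.241917)×(1.660748 - 2.100000)/(-0.241917 - 1.410000)
       = 1.725075
Iteration 3:
  f(1.660748) = -0.241917
  f(1.725075) = -0.024118
  x_4 = 1.725075 - (-0.024118)×(1.725075 - 1.660748)/(-0.024118 - (-0.241917))
       = 1.732198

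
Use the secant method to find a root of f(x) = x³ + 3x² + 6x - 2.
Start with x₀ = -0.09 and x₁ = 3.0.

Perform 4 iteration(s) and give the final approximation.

f(x) = x³ + 3x² + 6x - 2
x₀ = -0.09, x₁ = 3.0

Secant formula: x_{n+1} = x_n - f(x_n)(x_n - x_{n-1})/(f(x_n) - f(x_{n-1}))

Iteration 1:
  f(-0.090000) = -2.516429
  f(3.000000) = 70.000000
  x_2 = 3.000000 - 70.000000×(3.000000 - (-0.090000))/(70.000000 - (-2.516429))
       = 0.017228
Iteration 2:
  f(3.000000) = 70.000000
  f(0.017228) = -1.895739
  x_3 = 0.017228 - (-1.895739)×(0.017228 - 3.000000)/(-1.895739 - 70.000000)
       = 0.095877
Iteration 3:
  f(0.017228) = -1.895739
  f(0.095877) = -1.396279
  x_4 = 0.095877 - (-1.396279)×(0.095877 - 0.017228)/(-1.396279 - (-1.895739))
       = 0.315748
Iteration 4:
  f(0.095877) = -1.396279
  f(0.315748) = 0.225056
  x_5 = 0.315748 - 0.225056×(0.315748 - 0.095877)/(0.225056 - (-1.396279))
       = 0.285228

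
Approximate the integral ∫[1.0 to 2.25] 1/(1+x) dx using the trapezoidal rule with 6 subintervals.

f(x) = 1/(1+x)
a = 1.0, b = 2.25, n = 6
h = (b - a)/n = 0.208333

Trapezoidal rule: (h/2)[f(x₀) + 2f(x₁) + 2f(x₂) + ... + f(xₙ)]

x_0 = 1.0000, f(x_0) = 0.500000, coefficient = 1
x_1 = 1.2083, f(x_1) = 0.452830, coefficient = 2
x_2 = 1.4167, f(x_2) = 0.413793, coefficient = 2
x_3 = 1.6250, f(x_3) = 0.380952, coefficient = 2
x_4 = 1.8333, f(x_4) = 0.352941, coefficient = 2
x_5 = 2.0417, f(x_5) = 0.328767, coefficient = 2
x_6 = 2.2500, f(x_6) = 0.307692, coefficient = 1

I ≈ (0.208333/2) × 4.666260 = 0.486069
Exact value: 0.485508
Error: 0.000561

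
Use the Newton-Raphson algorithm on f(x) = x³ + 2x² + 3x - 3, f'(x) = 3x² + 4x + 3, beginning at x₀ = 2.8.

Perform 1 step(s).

f(x) = x³ + 2x² + 3x - 3
f'(x) = 3x² + 4x + 3
x₀ = 2.8

Newton-Raphson formula: x_{n+1} = x_n - f(x_n)/f'(x_n)

Iteration 1:
  f(2.800000) = 43.032000
  f'(2.800000) = 37.720000
  x_1 = 2.800000 - 43.032000/37.720000 = 1.659173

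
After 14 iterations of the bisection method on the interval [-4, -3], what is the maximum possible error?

Bisection error bound: |error| ≤ (b-a)/2^n
|error| ≤ (-3 - (-4))/2^14 = 1/2^14
|error| ≤ 0.0000610352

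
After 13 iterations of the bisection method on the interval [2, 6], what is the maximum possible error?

Bisection error bound: |error| ≤ (b-a)/2^n
|error| ≤ (6 - 2)/2^13 = 4/2^13
|error| ≤ 0.0004882812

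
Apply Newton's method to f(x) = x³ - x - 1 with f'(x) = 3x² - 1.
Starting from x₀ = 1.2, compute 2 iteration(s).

f(x) = x³ - x - 1
f'(x) = 3x² - 1
x₀ = 1.2

Newton-Raphson formula: x_{n+1} = x_n - f(x_n)/f'(x_n)

Iteration 1:
  f(1.200000) = -0.472000
  f'(1.200000) = 3.320000
  x_1 = 1.200000 - (-0.472000)/3.320000 = 1.342169
Iteration 2:
  f(1.342169) = 0.075636
  f'(1.342169) = 4.404250
  x_2 = 1.342169 - 0.075636/4.404250 = 1.324995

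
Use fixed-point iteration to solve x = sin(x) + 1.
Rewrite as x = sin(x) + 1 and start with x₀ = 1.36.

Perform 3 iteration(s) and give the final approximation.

Equation: x = sin(x) + 1
Fixed-point form: x = sin(x) + 1
x₀ = 1.36

x_1 = g(1.360000) = 1.977865
x_2 = g(1.977865) = 1.918285
x_3 = g(1.918285) = 1.940231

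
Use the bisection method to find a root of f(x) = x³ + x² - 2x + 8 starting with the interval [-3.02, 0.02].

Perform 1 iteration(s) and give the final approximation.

f(x) = x³ + x² - 2x + 8
Initial interval: [-3.02, 0.02]

Iteration 1:
  c_1 = (-3.020000 + 0.020000)/2 = -1.500000
  f(c_1) = f(-1.500000) = 9.875000
  f(a) × f(c) < 0, new interval: [-3.020000, -1.500000]

After 1 iteration(s), the approximation is c_1 = -1.500000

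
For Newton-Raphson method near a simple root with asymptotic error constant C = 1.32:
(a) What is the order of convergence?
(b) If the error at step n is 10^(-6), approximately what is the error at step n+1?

(a) Newton-Raphson has quadratic (order 2) convergence near simple roots.
    This means |e_{n+1}| ≈ C|e_n|².

(b) With |e_n| = 10^(-6) and C = 1.32:
    |e_{n+1}| ≈ 1.32 × (10^(-6))² = 1.32 × 10^(-12)

(a) 2 (quadratic); (b) |e_{n+1}| ≈ 1.320e-12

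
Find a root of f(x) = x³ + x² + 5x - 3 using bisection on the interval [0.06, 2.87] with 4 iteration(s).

f(x) = x³ + x² + 5x - 3
Initial interval: [0.06, 2.87]

Iteration 1:
  c_1 = (0.060000 + 2.870000)/2 = 1.465000
  f(c_1) = f(1.465000) = 9.615445
  f(a) × f(c) < 0, new interval: [0.060000, 1.465000]
Iteration 2:
  c_2 = (0.060000 + 1.465000)/2 = 0.762500
  f(c_2) = f(0.762500) = 1.837229
  f(a) × f(c) < 0, new interval: [0.060000, 0.762500]
Iteration 3:
  c_3 = (0.060000 + 0.762500)/2 = 0.411250
  f(c_3) = f(0.411250) = -0.705070
  f(a) × f(c) ≥ 0, new interval: [0.411250, 0.762500]
Iteration 4:
  c_4 = (0.411250 + 0.762500)/2 = 0.586875
  f(c_4) = f(0.586875) = 0.480930
  f(a) × f(c) < 0, new interval: [0.411250, 0.586875]

After 4 iteration(s), the approximation is c_4 = 0.586875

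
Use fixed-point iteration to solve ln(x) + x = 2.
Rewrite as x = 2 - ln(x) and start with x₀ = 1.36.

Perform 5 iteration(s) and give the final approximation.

Equation: ln(x) + x = 2
Fixed-point form: x = 2 - ln(x)
x₀ = 1.36

x_1 = g(1.360000) = 1.692515
x_2 = g(1.692515) = 1.473784
x_3 = g(1.473784) = 1.612167
x_4 = g(1.612167) = 1.522421
x_5 = g(1.522421) = 1.579698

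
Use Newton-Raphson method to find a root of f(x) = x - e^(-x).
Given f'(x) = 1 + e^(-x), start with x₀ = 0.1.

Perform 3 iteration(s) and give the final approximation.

f(x) = x - e^(-x)
f'(x) = 1 + e^(-x)
x₀ = 0.1

Newton-Raphson formula: x_{n+1} = x_n - f(x_n)/f'(x_n)

Iteration 1:
  f(0.100000) = -0.804837
  f'(0.100000) = 1.904837
  x_1 = 0.100000 - (-0.804837)/1.904837 = 0.522523
Iteration 2:
  f(0.522523) = -0.070500
  f'(0.522523) = 1.593023
  x_2 = 0.522523 - (-0.070500)/1.593023 = 0.566778
Iteration 3:
  f(0.566778) = -0.000572
  f'(0.566778) = 1.567350
  x_3 = 0.566778 - (-0.000572)/1.567350 = 0.567143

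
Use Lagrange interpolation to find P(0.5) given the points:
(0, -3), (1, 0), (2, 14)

Lagrange interpolation formula:
P(x) = Σ yᵢ × Lᵢ(x)
where Lᵢ(x) = Π_{j≠i} (x - xⱼ)/(xᵢ - xⱼ)

L_0(0.5) = (0.5 - 1)/(0 - 1) × (0.5 - 2)/(0 - 2) = 0.375000
L_1(0.5) = (0.5 - 0)/(1 - 0) × (0.5 - 2)/(1 - 2) = 0.750000
L_2(0.5) = (0.5 - 0)/(2 - 0) × (0.5 - 1)/(2 - 1) = -0.125000

P(0.5) = (-3)×L_0(0.5) + 0×L_1(0.5) + 14×L_2(0.5)
P(0.5) = -2.875000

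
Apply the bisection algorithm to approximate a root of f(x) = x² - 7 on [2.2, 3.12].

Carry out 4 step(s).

f(x) = x² - 7
Initial interval: [2.2, 3.12]

Iteration 1:
  c_1 = (2.200000 + 3.120000)/2 = 2.660000
  f(c_1) = f(2.660000) = 0.075600
  f(a) × f(c) < 0, new interval: [2.200000, 2.660000]
Iteration 2:
  c_2 = (2.200000 + 2.660000)/2 = 2.430000
  f(c_2) = f(2.430000) = -1.095100
  f(a) × f(c) ≥ 0, new interval: [2.430000, 2.660000]
Iteration 3:
  c_3 = (2.430000 + 2.660000)/2 = 2.545000
  f(c_3) = f(2.545000) = -0.522975
  f(a) × f(c) ≥ 0, new interval: [2.545000, 2.660000]
Iteration 4:
  c_4 = (2.545000 + 2.660000)/2 = 2.602500
  f(c_4) = f(2.602500) = -0.226994
  f(a) × f(c) ≥ 0, new interval: [2.602500, 2.660000]

After 4 iteration(s), the approximation is c_4 = 2.602500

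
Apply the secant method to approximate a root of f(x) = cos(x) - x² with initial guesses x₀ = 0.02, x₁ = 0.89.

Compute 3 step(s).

f(x) = cos(x) - x²
x₀ = 0.02, x₁ = 0.89

Secant formula: x_{n+1} = x_n - f(x_n)(x_n - x_{n-1})/(f(x_n) - f(x_{n-1}))

Iteration 1:
  f(0.020000) = 0.999400
  f(0.890000) = -0.162688
  x_2 = 0.890000 - (-0.162688)×(0.890000 - 0.020000)/(-0.162688 - 0.999400)
       = 0.768203
Iteration 2:
  f(0.890000) = -0.162688
  f(0.768203) = 0.129024
  x_3 = 0.768203 - 0.129024×(0.768203 - 0.890000)/(0.129024 - (-0.162688))
       = 0.822074
Iteration 3:
  f(0.768203) = 0.129024
  f(0.822074) = 0.004898
  x_4 = 0.822074 - 0.004898×(0.822074 - 0.768203)/(0.004898 - 0.129024)
       = 0.824200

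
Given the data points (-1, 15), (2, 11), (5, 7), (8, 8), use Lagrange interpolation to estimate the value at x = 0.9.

Lagrange interpolation formula:
P(x) = Σ yᵢ × Lᵢ(x)
where Lᵢ(x) = Π_{j≠i} (x - xⱼ)/(xᵢ - xⱼ)

L_0(0.9) = (0.9 - 2)/(-1 - 2) × (0.9 - 5)/(-1 - 5) × (0.9 - 8)/(-1 - 8) = 0.197660
L_1(0.9) = (0.9 - (-1))/(2 - (-1)) × (0.9 - 5)/(2 - 5) × (0.9 - 8)/(2 - 8) = 1.024241
L_2(0.9) = (0.9 - (-1))/(5 - (-1)) × (0.9 - 2)/(5 - 2) × (0.9 - 8)/(5 - 8) = -0.274796
L_3(0.9) = (0.9 - (-1))/(8 - (-1)) × (0.9 - 2)/(8 - 2) × (0.9 - 5)/(8 - 5) = 0.052895

P(0.9) = 15×L_0(0.9) + 11×L_1(0.9) + 7×L_2(0.9) + 8×L_3(0.9)
P(0.9) = 12.731142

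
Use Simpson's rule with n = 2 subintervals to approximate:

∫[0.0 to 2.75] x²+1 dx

f(x) = x²+1
a = 0.0, b = 2.75, n = 2
h = (b - a)/n = 1.375000

Simpson's rule: (h/3)[f(x₀) + 4f(x₁) + 2f(x₂) + ... + f(xₙ)]

x_0 = 0.0000, f(x_0) = 1.000000, coefficient = 1
x_1 = 1.3750, f(x_1) = 2.890625, coefficient = 4
x_2 = 2.7500, f(x_2) = 8.562500, coefficient = 1

I ≈ (1.375000/3) × 21.125000 = 9.682292
Exact value: 9.682292
Error: 0.000000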